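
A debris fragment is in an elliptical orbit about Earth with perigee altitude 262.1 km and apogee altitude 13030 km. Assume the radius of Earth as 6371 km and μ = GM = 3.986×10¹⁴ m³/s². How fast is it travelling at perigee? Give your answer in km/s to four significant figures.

v ≈ 9.464 km/s

r_p = 6371 + 262.1 = 6633.1 km = 6.6331×10⁶ m.
r_a = 6371 + 13030 = 19401 km = 1.9401×10⁷ m.
Semi-major axis a = (r_p + r_a)/2 = 13017 km = 1.302×10⁷ m.
Vis-viva: v² = μ(2/r − 1/a) = 3.986×10¹⁴ × (3.015×10⁻⁷ − 7.682×10⁻⁸) = 8.956×10⁷ m²/s².
v = 9464 m/s = 9.464 km/s.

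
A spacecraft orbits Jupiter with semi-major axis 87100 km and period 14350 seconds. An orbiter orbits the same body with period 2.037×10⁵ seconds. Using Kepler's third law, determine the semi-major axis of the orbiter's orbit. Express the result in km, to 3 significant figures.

a₂ ≈ 5.11×10⁵ km

Kepler's third law: a³ ∝ T², so a₂ = a₁ (T₂/T₁)^(2/3).
T₂/T₁ = 14.20, (T₂/T₁)^(2/3) = 5.863.
a₂ = 87100 × 5.863 = 5.106×10⁵ km.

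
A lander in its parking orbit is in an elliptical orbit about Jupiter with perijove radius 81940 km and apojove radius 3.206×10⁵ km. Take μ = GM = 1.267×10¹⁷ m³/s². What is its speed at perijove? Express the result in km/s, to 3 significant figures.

Semi-major axis a = (r_p + r_a)/2 = 2.0127×10⁵ km = 2.013×10⁸ m.
Vis-viva: v² = μ(2/r − 1/a) = 1.267×10¹⁷ × (2.441×10⁻⁸ − 4.968×10⁻⁹) = 2.463×10⁹ m²/s².
v = 49630 m/s = 49.63 km/s.

v ≈ 49.6 km/s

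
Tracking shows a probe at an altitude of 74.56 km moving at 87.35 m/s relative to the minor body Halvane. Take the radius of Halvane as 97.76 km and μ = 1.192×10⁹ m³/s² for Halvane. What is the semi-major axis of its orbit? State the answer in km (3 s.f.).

a ≈ 192 km

r = 97.76 + 74.56 = 172.32 km = 1.723×10⁵ m.
Vis-viva rearranged: 1/a = 2/r − v²/μ = 1.161×10⁻⁵ − 6.401×10⁻⁶ = 5.205×10⁻⁶ m⁻¹.
a = 1.921×10⁵ m = 192.11 km.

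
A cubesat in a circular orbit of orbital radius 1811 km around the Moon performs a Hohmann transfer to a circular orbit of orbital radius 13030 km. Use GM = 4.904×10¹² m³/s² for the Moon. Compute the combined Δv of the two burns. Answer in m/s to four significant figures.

Δv_total ≈ 845.4 m/s

r₁ = 1811 km = 1.811×10⁶ m.
r₂ = 13030 km = 1.303×10⁷ m.
Transfer ellipse a_t = (r₁ + r₂)/2 = 7.420×10⁶ m.
At r₁: circular v_c1 = √(μ/r₁) = 1646 m/s; transfer-perilune v_p = √[μ(2/r₁ − 1/a_t)] = 2181 m/s.
Δv₁ = v_p − v_c1 = 535.0 m/s.
At r₂: circular v_c2 = √(μ/r₂) = 613.5 m/s; transfer-apolune v_a = √[μ(2/r₂ − 1/a_t)] = 303.1 m/s.
Δv₂ = v_c2 − v_a = 310.4 m/s.
Total Δv = Δv₁ + Δv₂ = 845.4 m/s.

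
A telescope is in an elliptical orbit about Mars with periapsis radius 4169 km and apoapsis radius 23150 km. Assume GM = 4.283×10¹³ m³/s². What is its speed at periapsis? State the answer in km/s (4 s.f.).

v ≈ 4.173 km/s

Semi-major axis a = (r_p + r_a)/2 = 13660 km = 1.366×10⁷ m.
Vis-viva: v² = μ(2/r − 1/a) = 4.283×10¹³ × (4.797×10⁻⁷ − 7.321×10⁻⁸) = 1.741×10⁷ m²/s².
v = 4173 m/s = 4.173 km/s.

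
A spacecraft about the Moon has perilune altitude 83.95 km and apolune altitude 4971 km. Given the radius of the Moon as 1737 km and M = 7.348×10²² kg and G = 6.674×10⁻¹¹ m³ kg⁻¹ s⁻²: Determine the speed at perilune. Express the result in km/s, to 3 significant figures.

μ = GM = 6.674×10⁻¹¹ × 7.348×10²² = 4.904×10¹² m³/s².
r_p = 1737 + 83.95 = 1821.0 km = 1.8210×10⁶ m.
r_a = 1737 + 4971 = 6708.0 km = 6.7080×10⁶ m.
Semi-major axis a = (r_p + r_a)/2 = 4264.5 km = 4.264×10⁶ m.
Vis-viva: v² = μ(2/r − 1/a) = 4.904×10¹² × (1.098×10⁻⁶ − 2.345×10⁻⁷) = 4.236×10⁶ m²/s².
v = 2058 m/s = 2.058 km/s.

v ≈ 2.06 km/s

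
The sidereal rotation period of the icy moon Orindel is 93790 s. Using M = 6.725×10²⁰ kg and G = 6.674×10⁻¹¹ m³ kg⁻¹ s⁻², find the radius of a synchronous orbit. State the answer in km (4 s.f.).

μ = GM = 6.674×10⁻¹¹ × 6.725×10²⁰ = 4.488×10¹⁰ m³/s².
A synchronous orbit has period T, so by Kepler's third law a = (μT²/4π²)^(1/3).
μT²/4π² = 4.488×10¹⁰ × (9.379×10⁴)² / 39.48 = 1.000×10¹⁹ m³.
a = 2.154×10⁶ m = 2154.5 km.

r_sync ≈ 2154 km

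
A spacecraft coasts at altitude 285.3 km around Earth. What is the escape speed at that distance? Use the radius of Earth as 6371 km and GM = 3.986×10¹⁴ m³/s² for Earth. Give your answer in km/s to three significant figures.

r = 6371 + 285.3 = 6656.3 km = 6.6563×10⁶ m.
Escape speed v_esc = √(2μ/r) = √(2 × 3.986×10¹⁴ / 6.656×10⁶) = √(1.198×10⁸) = 10940 m/s.
= 10.94 km/s.

v_esc ≈ 10.9 km/s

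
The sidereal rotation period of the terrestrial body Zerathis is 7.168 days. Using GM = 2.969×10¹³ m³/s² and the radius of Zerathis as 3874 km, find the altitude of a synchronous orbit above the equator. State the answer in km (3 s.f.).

T = 7.168 days = 6.193×10⁵ s.
A synchronous orbit has period T, so by Kepler's third law a = (μT²/4π²)^(1/3).
μT²/4π² = 2.969×10¹³ × (6.193×10⁵)² / 39.48 = 2.885×10²³ m³.
a = 6.607×10⁷ m = 66073 km.
Altitude h = a − R = 66073 − 3874 = 62199 km.

h_sync ≈ 62200 km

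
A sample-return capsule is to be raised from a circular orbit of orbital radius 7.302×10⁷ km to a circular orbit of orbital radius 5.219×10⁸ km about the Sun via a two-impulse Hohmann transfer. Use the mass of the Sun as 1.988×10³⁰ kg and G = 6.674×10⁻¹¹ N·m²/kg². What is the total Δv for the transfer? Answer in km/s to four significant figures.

μ = GM = 6.674×10⁻¹¹ × 1.988×10³⁰ = 1.327×10²⁰ m³/s².
r₁ = 7.302×10⁷ km = 7.302×10¹⁰ m.
r₂ = 5.219×10⁸ km = 5.219×10¹¹ m.
Transfer ellipse a_t = (r₁ + r₂)/2 = 2.975×10¹¹ m.
At r₁: circular v_c1 = √(μ/r₁) = 42630 m/s; transfer-perihelion v_p = √[μ(2/r₁ − 1/a_t)] = 56460 m/s.
Δv₁ = v_p − v_c1 = 13840 m/s.
At r₂: circular v_c2 = √(μ/r₂) = 15940 m/s; transfer-aphelion v_a = √[μ(2/r₂ − 1/a_t)] = 7900 m/s.
Δv₂ = v_c2 − v_a = 8045 m/s.
Total Δv = Δv₁ + Δv₂ = 21880 m/s = 21.88 km/s.

Δv_total ≈ 21.88 km/s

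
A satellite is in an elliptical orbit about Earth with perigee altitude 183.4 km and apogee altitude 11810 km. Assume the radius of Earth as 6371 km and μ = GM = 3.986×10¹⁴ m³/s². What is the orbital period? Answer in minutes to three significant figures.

T ≈ 228 minutes

r_p = 6371 + 183.4 = 6554.4 km = 6.5544×10⁶ m.
r_a = 6371 + 11810 = 18181 km = 1.8181×10⁷ m.
Semi-major axis a = (r_p + r_a)/2 = (6554.4 + 18181)/2 = 12368 km = 1.237×10⁷ m.
By Kepler's third law T = 2π√(a³/μ) = 2π × 2.179×10³ = 1.369×10⁴ s.
= 228.1 minutes.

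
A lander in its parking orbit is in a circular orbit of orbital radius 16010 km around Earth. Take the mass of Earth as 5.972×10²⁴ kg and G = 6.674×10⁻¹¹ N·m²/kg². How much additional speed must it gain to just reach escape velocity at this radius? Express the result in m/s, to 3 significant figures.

μ = GM = 6.674×10⁻¹¹ × 5.972×10²⁴ = 3.986×10¹⁴ m³/s².
r = 16010 km = 1.601×10⁷ m.
Circular speed v_c = √(μ/r) = 4990 m/s.
Escape speed v_esc = √(2μ/r) = √2 × v_c = 7056 m/s.
Δv = v_esc − v_c = 2067 m/s.

Δv ≈ 2070 m/s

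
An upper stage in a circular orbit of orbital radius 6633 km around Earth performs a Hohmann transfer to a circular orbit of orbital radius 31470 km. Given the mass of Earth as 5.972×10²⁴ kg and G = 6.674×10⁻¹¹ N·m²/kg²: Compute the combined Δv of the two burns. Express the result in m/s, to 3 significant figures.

μ = GM = 6.674×10⁻¹¹ × 5.972×10²⁴ = 3.986×10¹⁴ m³/s².
r₁ = 6633 km = 6.633×10⁶ m.
r₂ = 31470 km = 3.147×10⁷ m.
Transfer ellipse a_t = (r₁ + r₂)/2 = 1.905×10⁷ m.
At r₁: circular v_c1 = √(μ/r₁) = 7752 m/s; transfer-perigee v_p = √[μ(2/r₁ − 1/a_t)] = 9963 m/s.
Δv₁ = v_p − v_c1 = 2211 m/s.
At r₂: circular v_c2 = √(μ/r₂) = 3559 m/s; transfer-apogee v_a = √[μ(2/r₂ − 1/a_t)] = 2100 m/s.
Δv₂ = v_c2 − v_a = 1459 m/s.
Total Δv = Δv₁ + Δv₂ = 3670 m/s.

Δv_total ≈ 3670 m/s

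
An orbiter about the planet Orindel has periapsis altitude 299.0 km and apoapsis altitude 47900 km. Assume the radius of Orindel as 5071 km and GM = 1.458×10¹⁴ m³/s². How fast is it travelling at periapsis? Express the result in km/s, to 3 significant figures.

v ≈ 7.02 km/s

r_p = 5071 + 299.0 = 5370.0 km = 5.3700×10⁶ m.
r_a = 5071 + 47900 = 52971 km = 5.2971×10⁷ m.
Semi-major axis a = (r_p + r_a)/2 = 29170 km = 2.917×10⁷ m.
Vis-viva: v² = μ(2/r − 1/a) = 1.458×10¹⁴ × (3.724×10⁻⁷ − 3.428×10⁻⁸) = 4.930×10⁷ m²/s².
v = 7022 m/s = 7.022 km/s.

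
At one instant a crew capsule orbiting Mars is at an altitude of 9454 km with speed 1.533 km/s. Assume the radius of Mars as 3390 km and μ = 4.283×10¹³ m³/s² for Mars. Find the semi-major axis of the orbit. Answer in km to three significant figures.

r = 3390 + 9454 = 12844 km = 1.284×10⁷ m.
Specific orbital energy ε = v²/2 − μ/r = (1533)²/2 − 4.283×10¹³/1.284×10⁷ = -2.160×10⁶ J/kg.
Since ε = −μ/(2a), a = −μ/(2ε) = 9.916×10⁶ m = 9916.3 km.

a ≈ 9920 km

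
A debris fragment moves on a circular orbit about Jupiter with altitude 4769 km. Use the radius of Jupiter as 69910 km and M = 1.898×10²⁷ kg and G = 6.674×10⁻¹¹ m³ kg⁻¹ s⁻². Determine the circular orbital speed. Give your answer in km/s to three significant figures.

μ = GM = 6.674×10⁻¹¹ × 1.898×10²⁷ = 1.267×10¹⁷ m³/s².
r = 69910 + 4769 = 74679 km = 7.4679×10⁷ m.
For a circular orbit v = √(μ/r) = √(1.267×10¹⁷ / 7.468×10⁷) = √(1.696×10⁹) = 41190 m/s.
That is 41.19 km/s.

v ≈ 41.2 km/s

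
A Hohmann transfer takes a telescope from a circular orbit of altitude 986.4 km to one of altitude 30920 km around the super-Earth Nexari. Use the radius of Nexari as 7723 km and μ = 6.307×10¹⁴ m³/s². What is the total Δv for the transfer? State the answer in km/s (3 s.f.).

Δv_total ≈ 3.95 km/s

r₁ = 7723 + 986.4 = 8709.4 km = 8.7094×10⁶ m.
r₂ = 7723 + 30920 = 38643 km = 3.8643×10⁷ m.
Transfer ellipse a_t = (r₁ + r₂)/2 = 2.368×10⁷ m.
At r₁: circular v_c1 = √(μ/r₁) = 8510 m/s; transfer-periapsis v_p = √[μ(2/r₁ − 1/a_t)] = 10870 m/s.
Δv₁ = v_p − v_c1 = 2362 m/s.
At r₂: circular v_c2 = √(μ/r₂) = 4040 m/s; transfer-apoapsis v_a = √[μ(2/r₂ − 1/a_t)] = 2450 m/s.
Δv₂ = v_c2 − v_a = 1590 m/s.
Total Δv = Δv₁ + Δv₂ = 3952 m/s = 3.952 km/s.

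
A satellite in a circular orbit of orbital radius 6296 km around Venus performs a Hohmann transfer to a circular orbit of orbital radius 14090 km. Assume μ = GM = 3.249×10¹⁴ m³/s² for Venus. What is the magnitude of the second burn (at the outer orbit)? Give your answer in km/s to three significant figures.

r₁ = 6296 km = 6.296×10⁶ m.
r₂ = 14090 km = 1.409×10⁷ m.
Transfer ellipse a_t = (r₁ + r₂)/2 = 1.019×10⁷ m.
At r₁: circular v_c1 = √(μ/r₁) = 7184 m/s; transfer-periapsis v_p = √[μ(2/r₁ − 1/a_t)] = 8446 m/s.
At r₂: circular v_c2 = √(μ/r₂) = 4802 m/s; transfer-apoapsis v_a = √[μ(2/r₂ − 1/a_t)] = 3774 m/s.
Δv₂ = v_c2 − v_a = 1028 m/s.
= 1.028 km/s.

Δv ≈ 1.03 km/s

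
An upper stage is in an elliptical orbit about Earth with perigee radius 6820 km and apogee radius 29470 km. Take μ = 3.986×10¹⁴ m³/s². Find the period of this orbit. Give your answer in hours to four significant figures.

T ≈ 6.757 hours

Semi-major axis a = (r_p + r_a)/2 = (6820.0 + 29470)/2 = 18145 km = 1.814×10⁷ m.
By Kepler's third law T = 2π√(a³/μ) = 2π × 3.871×10³ = 2.432×10⁴ s.
= 6.757 hours.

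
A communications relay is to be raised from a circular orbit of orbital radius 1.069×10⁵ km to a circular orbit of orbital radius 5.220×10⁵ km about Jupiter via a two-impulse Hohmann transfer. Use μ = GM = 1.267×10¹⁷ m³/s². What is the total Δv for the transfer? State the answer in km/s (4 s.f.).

r₁ = 1.069×10⁵ km = 1.069×10⁸ m.
r₂ = 5.220×10⁵ km = 5.220×10⁸ m.
Transfer ellipse a_t = (r₁ + r₂)/2 = 3.144×10⁸ m.
At r₁: circular v_c1 = √(μ/r₁) = 34430 m/s; transfer-perijove v_p = √[μ(2/r₁ − 1/a_t)] = 44360 m/s.
Δv₁ = v_p − v_c1 = 9930 m/s.
At r₂: circular v_c2 = √(μ/r₂) = 15580 m/s; transfer-apojove v_a = √[μ(2/r₂ − 1/a_t)] = 9084 m/s.
Δv₂ = v_c2 − v_a = 6496 m/s.
Total Δv = Δv₁ + Δv₂ = 16430 m/s = 16.43 km/s.

Δv_total ≈ 16.43 km/s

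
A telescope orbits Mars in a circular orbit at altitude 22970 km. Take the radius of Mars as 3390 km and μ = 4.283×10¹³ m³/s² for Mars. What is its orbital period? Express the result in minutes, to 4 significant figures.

T ≈ 2166 minutes

r = 3390 + 22970 = 26360 km = 2.6360×10⁷ m.
Kepler's third law: T = 2π√(r³/μ) = 2π√((2.636×10⁷)³ / 4.283×10¹³).
r³/μ = 4.276×10⁸ s², so T = 2π × 2.068×10⁴ = 1.299×10⁵ s.
Converting: 1.299×10⁵ s ÷ 60.00 = 2166 minutes.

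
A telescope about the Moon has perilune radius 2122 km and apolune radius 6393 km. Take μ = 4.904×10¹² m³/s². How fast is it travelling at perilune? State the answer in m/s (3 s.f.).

Semi-major axis a = (r_p + r_a)/2 = 4257.5 km = 4.258×10⁶ m.
Vis-viva: v² = μ(2/r − 1/a) = 4.904×10¹² × (9.425×10⁻⁷ − 2.349×10⁻⁷) = 3.470×10⁶ m²/s².
v = 1863 m/s.

v ≈ 1860 m/s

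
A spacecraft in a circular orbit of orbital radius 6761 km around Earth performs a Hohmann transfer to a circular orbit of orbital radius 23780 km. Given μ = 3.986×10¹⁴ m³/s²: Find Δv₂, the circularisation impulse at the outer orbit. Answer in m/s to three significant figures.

Δv ≈ 1370 m/s

r₁ = 6761 km = 6.761×10⁶ m.
r₂ = 23780 km = 2.378×10⁷ m.
Transfer ellipse a_t = (r₁ + r₂)/2 = 1.527×10⁷ m.
At r₁: circular v_c1 = √(μ/r₁) = 7678 m/s; transfer-perigee v_p = √[μ(2/r₁ − 1/a_t)] = 9582 m/s.
At r₂: circular v_c2 = √(μ/r₂) = 4094 m/s; transfer-apogee v_a = √[μ(2/r₂ − 1/a_t)] = 2724 m/s.
Δv₂ = v_c2 − v_a = 1370 m/s.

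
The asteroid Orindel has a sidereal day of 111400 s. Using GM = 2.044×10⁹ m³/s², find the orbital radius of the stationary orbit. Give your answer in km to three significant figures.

A synchronous orbit has period T, so by Kepler's third law a = (μT²/4π²)^(1/3).
μT²/4π² = 2.044×10⁹ × (1.114×10⁵)² / 39.48 = 6.425×10¹⁷ m³.
a = 8.629×10⁵ m = 862.91 km.

r_sync ≈ 863 km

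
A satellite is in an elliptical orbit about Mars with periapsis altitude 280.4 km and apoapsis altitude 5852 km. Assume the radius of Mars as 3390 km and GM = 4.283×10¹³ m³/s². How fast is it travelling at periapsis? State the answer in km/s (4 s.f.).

v ≈ 4.087 km/s

r_p = 3390 + 280.4 = 3670.4 km = 3.6704×10⁶ m.
r_a = 3390 + 5852 = 9242.0 km = 9.2420×10⁶ m.
Semi-major axis a = (r_p + r_a)/2 = 6456.2 km = 6.456×10⁶ m.
Vis-viva: v² = μ(2/r − 1/a) = 4.283×10¹³ × (5.449×10⁻⁷ − 1.549×10⁻⁷) = 1.670×10⁷ m²/s².
v = 4087 m/s = 4.087 km/s.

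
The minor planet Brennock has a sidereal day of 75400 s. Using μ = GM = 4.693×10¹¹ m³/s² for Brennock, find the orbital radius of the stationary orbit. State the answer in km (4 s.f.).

r_sync ≈ 4073 km

A synchronous orbit has period T, so by Kepler's third law a = (μT²/4π²)^(1/3).
μT²/4π² = 4.693×10¹¹ × (7.540×10⁴)² / 39.48 = 6.758×10¹⁹ m³.
a = 4.073×10⁶ m = 4073.3 km.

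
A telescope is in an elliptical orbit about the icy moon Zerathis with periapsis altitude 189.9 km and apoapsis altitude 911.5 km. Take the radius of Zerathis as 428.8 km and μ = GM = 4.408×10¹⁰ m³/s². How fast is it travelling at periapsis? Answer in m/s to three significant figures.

v ≈ 312 m/s

r_p = 428.8 + 189.9 = 618.70 km = 6.1870×10⁵ m.
r_a = 428.8 + 911.5 = 1340.3 km = 1.3403×10⁶ m.
Semi-major axis a = (r_p + r_a)/2 = 979.50 km = 9.795×10⁵ m.
Vis-viva: v² = μ(2/r − 1/a) = 4.408×10¹⁰ × (3.233×10⁻⁶ − 1.021×10⁻⁶) = 9.749×10⁴ m²/s².
v = 312.2 m/s.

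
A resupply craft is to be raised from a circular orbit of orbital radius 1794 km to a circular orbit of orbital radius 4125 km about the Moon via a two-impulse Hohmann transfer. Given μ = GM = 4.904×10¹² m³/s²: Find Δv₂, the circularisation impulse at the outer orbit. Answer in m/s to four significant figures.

r₁ = 1794 km = 1.794×10⁶ m.
r₂ = 4125 km = 4.125×10⁶ m.
Transfer ellipse a_t = (r₁ + r₂)/2 = 2.960×10⁶ m.
At r₁: circular v_c1 = √(μ/r₁) = 1653 m/s; transfer-perilune v_p = √[μ(2/r₁ − 1/a_t)] = 1952 m/s.
At r₂: circular v_c2 = √(μ/r₂) = 1090 m/s; transfer-apolune v_a = √[μ(2/r₂ − 1/a_t)] = 848.9 m/s.
Δv₂ = v_c2 − v_a = 241.4 m/s.

Δv ≈ 241.4 m/s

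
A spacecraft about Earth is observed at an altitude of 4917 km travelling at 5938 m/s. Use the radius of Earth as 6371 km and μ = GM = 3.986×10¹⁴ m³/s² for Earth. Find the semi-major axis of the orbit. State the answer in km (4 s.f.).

r = 6371 + 4917 = 11288 km = 1.129×10⁷ m.
Vis-viva rearranged: 1/a = 2/r − v²/μ = 1.772×10⁻⁷ − 8.846×10⁻⁸ = 8.872×10⁻⁸ m⁻¹.
a = 1.127×10⁷ m = 11271 km.

a ≈ 11270 km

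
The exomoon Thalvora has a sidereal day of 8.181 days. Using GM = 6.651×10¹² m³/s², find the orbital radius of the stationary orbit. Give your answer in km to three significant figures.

T = 8.181 days = 7.068×10⁵ s.
A synchronous orbit has period T, so by Kepler's third law a = (μT²/4π²)^(1/3).
μT²/4π² = 6.651×10¹² × (7.068×10⁵)² / 39.48 = 8.417×10²² m³.
a = 4.383×10⁷ m = 43825 km.

r_sync ≈ 43800 km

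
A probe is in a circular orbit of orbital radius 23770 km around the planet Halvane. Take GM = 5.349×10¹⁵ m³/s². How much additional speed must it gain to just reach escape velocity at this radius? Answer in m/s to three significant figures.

Δv ≈ 6210 m/s

r = 23770 km = 2.377×10⁷ m.
Circular speed v_c = √(μ/r) = 15000 m/s.
Escape speed v_esc = √(2μ/r) = √2 × v_c = 21210 m/s.
Δv = v_esc − v_c = 6214 m/s.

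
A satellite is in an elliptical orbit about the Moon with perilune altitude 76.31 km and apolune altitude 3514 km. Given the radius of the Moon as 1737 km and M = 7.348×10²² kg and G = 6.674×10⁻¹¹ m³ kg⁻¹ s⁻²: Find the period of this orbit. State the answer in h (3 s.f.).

T ≈ 5.23 h

μ = GM = 6.674×10⁻¹¹ × 7.348×10²² = 4.904×10¹² m³/s².
r_p = 1737 + 76.31 = 1813.3 km = 1.8133×10⁶ m.
r_a = 1737 + 3514 = 5251.0 km = 5.2510×10⁶ m.
Semi-major axis a = (r_p + r_a)/2 = (1813.3 + 5251.0)/2 = 3532.2 km = 3.532×10⁶ m.
By Kepler's third law T = 2π√(a³/μ) = 2π × 2.998×10³ = 1.883×10⁴ s.
= 5.232 h.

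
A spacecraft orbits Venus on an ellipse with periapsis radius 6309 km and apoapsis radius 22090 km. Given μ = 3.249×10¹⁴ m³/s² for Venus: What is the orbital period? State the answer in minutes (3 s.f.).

T ≈ 311 minutes

Semi-major axis a = (r_p + r_a)/2 = (6309.0 + 22090)/2 = 14200 km = 1.420×10⁷ m.
By Kepler's third law T = 2π√(a³/μ) = 2π × 2.968×10³ = 1.865×10⁴ s.
= 310.9 minutes.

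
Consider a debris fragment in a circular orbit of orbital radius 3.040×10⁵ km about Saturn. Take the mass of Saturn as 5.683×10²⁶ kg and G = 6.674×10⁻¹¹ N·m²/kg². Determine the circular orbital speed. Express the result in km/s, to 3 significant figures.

μ = GM = 6.674×10⁻¹¹ × 5.683×10²⁶ = 3.793×10¹⁶ m³/s².
r = 3.040×10⁵ km = 3.040×10⁸ m.
For a circular orbit v = √(μ/r) = √(3.793×10¹⁶ / 3.040×10⁸) = √(1.248×10⁸) = 11170 m/s.
That is 11.17 km/s.

v ≈ 11.2 km/s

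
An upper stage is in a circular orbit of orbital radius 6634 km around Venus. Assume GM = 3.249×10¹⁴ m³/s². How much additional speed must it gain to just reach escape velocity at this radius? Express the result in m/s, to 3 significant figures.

Δv ≈ 2900 m/s

r = 6634 km = 6.634×10⁶ m.
Circular speed v_c = √(μ/r) = 6998 m/s.
Escape speed v_esc = √(2μ/r) = √2 × v_c = 9897 m/s.
Δv = v_esc − v_c = 2899 m/s.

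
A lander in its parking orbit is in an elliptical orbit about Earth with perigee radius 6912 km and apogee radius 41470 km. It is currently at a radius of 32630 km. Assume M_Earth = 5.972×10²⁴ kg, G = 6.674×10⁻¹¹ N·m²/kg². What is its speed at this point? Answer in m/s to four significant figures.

μ = GM = 6.674×10⁻¹¹ × 5.972×10²⁴ = 3.986×10¹⁴ m³/s².
Semi-major axis a = (r_p + r_a)/2 = 24191 km = 2.419×10⁷ m.
Vis-viva: v² = μ(2/r − 1/a) = 3.986×10¹⁴ × (6.129×10⁻⁸ − 4.134×10⁻⁸) = 7.954×10⁶ m²/s².
v = 2820 m/s.

v ≈ 2820 m/s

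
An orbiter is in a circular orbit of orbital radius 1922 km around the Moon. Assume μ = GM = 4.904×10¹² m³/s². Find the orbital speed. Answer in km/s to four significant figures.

r = 1922 km = 1.922×10⁶ m.
For a circular orbit v = √(μ/r) = √(4.904×10¹² / 1.922×10⁶) = √(2.552×10⁶) = 1597 m/s.
That is 1.597 km/s.

v ≈ 1.597 km/s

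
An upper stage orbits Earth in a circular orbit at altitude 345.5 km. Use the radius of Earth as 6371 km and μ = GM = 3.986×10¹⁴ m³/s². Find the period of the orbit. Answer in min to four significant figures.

r = 6371 + 345.5 = 6716.5 km = 6.7165×10⁶ m.
Kepler's third law: T = 2π√(r³/μ) = 2π√((6.716×10⁶)³ / 3.986×10¹⁴).
r³/μ = 7.601×10⁵ s², so T = 2π × 8.719×10² = 5.478×10³ s.
Converting: 5.478×10³ s ÷ 60.00 = 91.30 min.

T ≈ 91.30 min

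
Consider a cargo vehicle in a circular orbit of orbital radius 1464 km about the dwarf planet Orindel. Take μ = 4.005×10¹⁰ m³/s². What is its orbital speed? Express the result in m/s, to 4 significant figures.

v ≈ 165.4 m/s

r = 1464 km = 1.464×10⁶ m.
For a circular orbit v = √(μ/r) = √(4.005×10¹⁰ / 1.464×10⁶) = √(2.736×10⁴) = 165.4 m/s.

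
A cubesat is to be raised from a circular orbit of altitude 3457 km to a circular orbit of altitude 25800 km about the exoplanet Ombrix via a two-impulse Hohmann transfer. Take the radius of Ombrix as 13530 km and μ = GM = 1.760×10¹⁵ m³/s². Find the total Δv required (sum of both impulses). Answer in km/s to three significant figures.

r₁ = 13530 + 3457 = 16987 km = 1.6987×10⁷ m.
r₂ = 13530 + 25800 = 39330 km = 3.9330×10⁷ m.
Transfer ellipse a_t = (r₁ + r₂)/2 = 2.816×10⁷ m.
At r₁: circular v_c1 = √(μ/r₁) = 10180 m/s; transfer-periapsis v_p = √[μ(2/r₁ − 1/a_t)] = 12030 m/s.
Δv₁ = v_p − v_c1 = 1851 m/s.
At r₂: circular v_c2 = √(μ/r₂) = 6690 m/s; transfer-apoapsis v_a = √[μ(2/r₂ − 1/a_t)] = 5196 m/s.
Δv₂ = v_c2 − v_a = 1494 m/s.
Total Δv = Δv₁ + Δv₂ = 3345 m/s = 3.345 km/s.

Δv_total ≈ 3.34 km/s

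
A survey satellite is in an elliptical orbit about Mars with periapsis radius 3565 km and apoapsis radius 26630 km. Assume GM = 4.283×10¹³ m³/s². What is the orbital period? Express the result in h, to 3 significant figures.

Semi-major axis a = (r_p + r_a)/2 = (3565.0 + 26630)/2 = 15098 km = 1.510×10⁷ m.
By Kepler's third law T = 2π√(a³/μ) = 2π × 8.964×10³ = 5.632×10⁴ s.
= 15.64 h.

T ≈ 15.6 h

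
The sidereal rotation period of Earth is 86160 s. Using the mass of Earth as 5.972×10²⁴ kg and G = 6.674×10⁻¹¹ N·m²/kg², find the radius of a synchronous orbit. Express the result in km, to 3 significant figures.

μ = GM = 6.674×10⁻¹¹ × 5.972×10²⁴ = 3.986×10¹⁴ m³/s².
A synchronous orbit has period T, so by Kepler's third law a = (μT²/4π²)^(1/3).
μT²/4π² = 3.986×10¹⁴ × (8.616×10⁴)² / 39.48 = 7.495×10²² m³.
a = 4.216×10⁷ m = 42162 km.

r_sync ≈ 42200 km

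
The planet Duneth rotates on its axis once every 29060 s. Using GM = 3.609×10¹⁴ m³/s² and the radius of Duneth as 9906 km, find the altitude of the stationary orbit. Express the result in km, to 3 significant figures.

A synchronous orbit has period T, so by Kepler's third law a = (μT²/4π²)^(1/3).
μT²/4π² = 3.609×10¹⁴ × (2.906×10⁴)² / 39.48 = 7.720×10²¹ m³.
a = 1.976×10⁷ m = 19764 km.
Altitude h = a − R = 19764 − 9906 = 9857.9 km.

h_sync ≈ 9860 km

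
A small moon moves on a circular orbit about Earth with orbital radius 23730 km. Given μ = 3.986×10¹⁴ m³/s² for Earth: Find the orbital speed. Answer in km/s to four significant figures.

v ≈ 4.098 km/s

r = 23730 km = 2.373×10⁷ m.
For a circular orbit v = √(μ/r) = √(3.986×10¹⁴ / 2.373×10⁷) = √(1.680×10⁷) = 4098 m/s.
That is 4.098 km/s.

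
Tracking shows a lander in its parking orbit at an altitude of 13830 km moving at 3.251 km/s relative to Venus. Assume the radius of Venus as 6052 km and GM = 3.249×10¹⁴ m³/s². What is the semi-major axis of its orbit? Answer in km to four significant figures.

a ≈ 14690 km

r = 6052 + 13830 = 19882 km = 1.988×10⁷ m.
Specific orbital energy ε = v²/2 − μ/r = (3251)²/2 − 3.249×10¹⁴/1.988×10⁷ = -1.106×10⁷ J/kg.
Since ε = −μ/(2a), a = −μ/(2ε) = 1.469×10⁷ m = 14692 km.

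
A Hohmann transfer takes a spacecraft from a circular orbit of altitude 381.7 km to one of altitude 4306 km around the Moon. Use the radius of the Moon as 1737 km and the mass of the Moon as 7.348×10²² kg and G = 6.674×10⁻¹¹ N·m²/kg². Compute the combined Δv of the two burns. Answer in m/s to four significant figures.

μ = GM = 6.674×10⁻¹¹ × 7.348×10²² = 4.904×10¹² m³/s².
r₁ = 1737 + 381.7 = 2118.7 km = 2.1187×10⁶ m.
r₂ = 1737 + 4306 = 6043.0 km = 6.0430×10⁶ m.
Transfer ellipse a_t = (r₁ + r₂)/2 = 4.081×10⁶ m.
At r₁: circular v_c1 = √(μ/r₁) = 1521 m/s; transfer-perilune v_p = √[μ(2/r₁ − 1/a_t)] = 1851 m/s.
Δv₁ = v_p − v_c1 = 330.0 m/s.
At r₂: circular v_c2 = √(μ/r₂) = 900.8 m/s; transfer-apolune v_a = √[μ(2/r₂ − 1/a_t)] = 649.1 m/s.
Δv₂ = v_c2 − v_a = 251.7 m/s.
Total Δv = Δv₁ + Δv₂ = 581.7 m/s.

Δv_total ≈ 581.7 m/s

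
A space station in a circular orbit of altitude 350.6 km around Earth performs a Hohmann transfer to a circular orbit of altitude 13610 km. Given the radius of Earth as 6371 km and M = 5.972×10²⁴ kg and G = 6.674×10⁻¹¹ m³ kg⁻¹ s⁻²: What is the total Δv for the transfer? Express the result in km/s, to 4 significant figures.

Δv_total ≈ 3.017 km/s

μ = GM = 6.674×10⁻¹¹ × 5.972×10²⁴ = 3.986×10¹⁴ m³/s².
r₁ = 6371 + 350.6 = 6721.6 km = 6.7216×10⁶ m.
r₂ = 6371 + 13610 = 19981 km = 1.9981×10⁷ m.
Transfer ellipse a_t = (r₁ + r₂)/2 = 1.335×10⁷ m.
At r₁: circular v_c1 = √(μ/r₁) = 7700 m/s; transfer-perigee v_p = √[μ(2/r₁ − 1/a_t)] = 9420 m/s.
Δv₁ = v_p − v_c1 = 1720 m/s.
At r₂: circular v_c2 = √(μ/r₂) = 4466 m/s; transfer-apogee v_a = √[μ(2/r₂ − 1/a_t)] = 3169 m/s.
Δv₂ = v_c2 − v_a = 1297 m/s.
Total Δv = Δv₁ + Δv₂ = 3017 m/s = 3.017 km/s.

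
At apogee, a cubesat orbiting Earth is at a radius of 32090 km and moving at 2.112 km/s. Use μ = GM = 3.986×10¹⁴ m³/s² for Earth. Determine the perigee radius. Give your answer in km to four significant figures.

r_a = 3.209×10⁷ m.
Specific energy ε = v²/2 − μ/r = -1.019×10⁷ J/kg, so a = −μ/(2ε) = 1.956×10⁷ m.
The apsides satisfy r_p + r_a = 2a, so the perigee radius is 2a − r_a = 7.023×10⁶ m = 7022.8 km.

perigee radius ≈ 7023 km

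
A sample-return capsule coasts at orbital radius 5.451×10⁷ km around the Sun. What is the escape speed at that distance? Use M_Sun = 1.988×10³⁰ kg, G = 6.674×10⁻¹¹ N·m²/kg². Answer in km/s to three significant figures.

v_esc ≈ 69.8 km/s

μ = GM = 6.674×10⁻¹¹ × 1.988×10³⁰ = 1.327×10²⁰ m³/s².
r = 5.451×10⁷ km = 5.451×10¹⁰ m.
Escape speed v_esc = √(2μ/r) = √(2 × 1.327×10²⁰ / 5.451×10¹⁰) = √(4.868×10⁹) = 69770 m/s.
= 69.77 km/s.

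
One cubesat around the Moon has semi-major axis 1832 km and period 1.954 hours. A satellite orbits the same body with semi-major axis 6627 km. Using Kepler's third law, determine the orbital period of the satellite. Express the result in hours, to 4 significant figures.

Kepler's third law: T² ∝ a³, so T₂ = T₁ (a₂/a₁)^(3/2).
a₂/a₁ = 3.617, (a₂/a₁)^(3/2) = 6.880.
T₂ = 1.954 × 6.880 = 13.44 hours.

T₂ ≈ 13.44 hours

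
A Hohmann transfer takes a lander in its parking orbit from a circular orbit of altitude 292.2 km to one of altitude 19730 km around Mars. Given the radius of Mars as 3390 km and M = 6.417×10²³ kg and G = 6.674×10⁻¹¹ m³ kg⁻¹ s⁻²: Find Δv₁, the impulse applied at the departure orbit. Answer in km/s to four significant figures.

μ = GM = 6.674×10⁻¹¹ × 6.417×10²³ = 4.283×10¹³ m³/s².
r₁ = 3390 + 292.2 = 3682.2 km = 3.6822×10⁶ m.
r₂ = 3390 + 19730 = 23120 km = 2.3120×10⁷ m.
Transfer ellipse a_t = (r₁ + r₂)/2 = 1.340×10⁷ m.
At r₁: circular v_c1 = √(μ/r₁) = 3410 m/s; transfer-periapsis v_p = √[μ(2/r₁ − 1/a_t)] = 4479 m/s.
Δv₁ = v_p − v_c1 = 1069 m/s.
= 1.069 km/s.

Δv ≈ 1.069 km/s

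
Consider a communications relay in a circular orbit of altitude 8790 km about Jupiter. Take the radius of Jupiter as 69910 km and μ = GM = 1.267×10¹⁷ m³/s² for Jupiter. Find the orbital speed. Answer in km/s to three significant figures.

r = 69910 + 8790 = 78700 km = 7.8700×10⁷ m.
For a circular orbit v = √(μ/r) = √(1.267×10¹⁷ / 7.870×10⁷) = √(1.610×10⁹) = 40120 m/s.
That is 40.12 km/s.

v ≈ 40.1 km/s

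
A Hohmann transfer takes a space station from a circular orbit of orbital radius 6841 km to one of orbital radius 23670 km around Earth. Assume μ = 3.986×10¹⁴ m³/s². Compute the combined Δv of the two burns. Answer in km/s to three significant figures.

Δv_total ≈ 3.23 km/s

r₁ = 6841 km = 6.841×10⁶ m.
r₂ = 23670 km = 2.367×10⁷ m.
Transfer ellipse a_t = (r₁ + r₂)/2 = 1.526×10⁷ m.
At r₁: circular v_c1 = √(μ/r₁) = 7633 m/s; transfer-perigee v_p = √[μ(2/r₁ − 1/a_t)] = 9508 m/s.
Δv₁ = v_p − v_c1 = 1875 m/s.
At r₂: circular v_c2 = √(μ/r₂) = 4104 m/s; transfer-apogee v_a = √[μ(2/r₂ − 1/a_t)] = 2748 m/s.
Δv₂ = v_c2 − v_a = 1356 m/s.
Total Δv = Δv₁ + Δv₂ = 3231 m/s = 3.231 km/s.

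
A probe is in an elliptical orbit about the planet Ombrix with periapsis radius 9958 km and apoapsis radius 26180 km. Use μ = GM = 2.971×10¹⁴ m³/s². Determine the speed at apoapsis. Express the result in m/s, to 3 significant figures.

Semi-major axis a = (r_p + r_a)/2 = 18069 km = 1.807×10⁷ m.
Vis-viva: v² = μ(2/r − 1/a) = 2.971×10¹⁴ × (7.639×10⁻⁸ − 5.534×10⁻⁸) = 6.254×10⁶ m²/s².
v = 2501 m/s.

v ≈ 2500 m/s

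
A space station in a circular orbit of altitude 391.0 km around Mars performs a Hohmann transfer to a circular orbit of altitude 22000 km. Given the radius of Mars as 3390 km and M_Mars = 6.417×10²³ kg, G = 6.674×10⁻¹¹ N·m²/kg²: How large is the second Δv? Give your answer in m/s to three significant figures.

Δv ≈ 637 m/s

μ = GM = 6.674×10⁻¹¹ × 6.417×10²³ = 4.283×10¹³ m³/s².
r₁ = 3390 + 391.0 = 3781.0 km = 3.7810×10⁶ m.
r₂ = 3390 + 22000 = 25390 km = 2.5390×10⁷ m.
Transfer ellipse a_t = (r₁ + r₂)/2 = 1.459×10⁷ m.
At r₁: circular v_c1 = √(μ/r₁) = 3366 m/s; transfer-periapsis v_p = √[μ(2/r₁ − 1/a_t)] = 4440 m/s.
At r₂: circular v_c2 = √(μ/r₂) = 1299 m/s; transfer-apoapsis v_a = √[μ(2/r₂ − 1/a_t)] = 661.3 m/s.
Δv₂ = v_c2 − v_a = 637.5 m/s.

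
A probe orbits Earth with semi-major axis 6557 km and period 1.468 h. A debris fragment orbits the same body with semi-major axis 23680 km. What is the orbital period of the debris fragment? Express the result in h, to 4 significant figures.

Kepler's third law: T² ∝ a³, so T₂ = T₁ (a₂/a₁)^(3/2).
a₂/a₁ = 3.611, (a₂/a₁)^(3/2) = 6.863.
T₂ = 1.468 × 6.863 = 10.07 h.

T₂ ≈ 10.07 h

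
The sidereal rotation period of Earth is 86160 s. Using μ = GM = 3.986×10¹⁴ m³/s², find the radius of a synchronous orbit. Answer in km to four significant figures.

A synchronous orbit has period T, so by Kepler's third law a = (μT²/4π²)^(1/3).
μT²/4π² = 3.986×10¹⁴ × (8.616×10⁴)² / 39.48 = 7.495×10²² m³.
a = 4.216×10⁷ m = 42163 km.

r_sync ≈ 42160 km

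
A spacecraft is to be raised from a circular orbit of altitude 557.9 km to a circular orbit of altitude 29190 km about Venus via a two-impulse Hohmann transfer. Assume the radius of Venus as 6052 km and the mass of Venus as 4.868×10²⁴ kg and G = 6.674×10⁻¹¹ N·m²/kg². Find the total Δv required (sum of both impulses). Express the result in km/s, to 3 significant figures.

μ = GM = 6.674×10⁻¹¹ × 4.868×10²⁴ = 3.249×10¹⁴ m³/s².
r₁ = 6052 + 557.9 = 6609.9 km = 6.6099×10⁶ m.
r₂ = 6052 + 29190 = 35242 km = 3.5242×10⁷ m.
Transfer ellipse a_t = (r₁ + r₂)/2 = 2.093×10⁷ m.
At r₁: circular v_c1 = √(μ/r₁) = 7011 m/s; transfer-periapsis v_p = √[μ(2/r₁ − 1/a_t)] = 9098 m/s.
Δv₁ = v_p − v_c1 = 2087 m/s.
At r₂: circular v_c2 = √(μ/r₂) = 3036 m/s; transfer-apoapsis v_a = √[μ(2/r₂ − 1/a_t)] = 1706 m/s.
Δv₂ = v_c2 − v_a = 1330 m/s.
Total Δv = Δv₁ + Δv₂ = 3417 m/s = 3.417 km/s.

Δv_total ≈ 3.42 km/s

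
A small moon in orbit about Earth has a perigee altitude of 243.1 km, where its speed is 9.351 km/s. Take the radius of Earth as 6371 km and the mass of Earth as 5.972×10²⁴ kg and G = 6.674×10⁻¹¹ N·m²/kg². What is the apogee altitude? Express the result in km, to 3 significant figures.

μ = GM = 6.674×10⁻¹¹ × 5.972×10²⁴ = 3.986×10¹⁴ m³/s².
r_p = 6371 + 243.1 = 6614.1 km = 6.614×10⁶ m.
Specific energy ε = v²/2 − μ/r = -1.654×10⁷ J/kg, so a = −μ/(2ε) = 1.205×10⁷ m.
The apsides satisfy r_p + r_a = 2a, so the apogee radius is 2a − r_p = 1.748×10⁷ m = 17483 km.
Apogee altitude = 17483 − 6371 = 11112 km.

apogee altitude ≈ 11100 km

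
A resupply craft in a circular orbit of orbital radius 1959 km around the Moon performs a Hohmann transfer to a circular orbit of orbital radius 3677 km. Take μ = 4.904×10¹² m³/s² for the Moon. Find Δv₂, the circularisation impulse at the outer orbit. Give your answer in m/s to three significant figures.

Δv ≈ 192 m/s

r₁ = 1959 km = 1.959×10⁶ m.
r₂ = 3677 km = 3.677×10⁶ m.
Transfer ellipse a_t = (r₁ + r₂)/2 = 2.818×10⁶ m.
At r₁: circular v_c1 = √(μ/r₁) = 1582 m/s; transfer-perilune v_p = √[μ(2/r₁ − 1/a_t)] = 1807 m/s.
At r₂: circular v_c2 = √(μ/r₂) = 1155 m/s; transfer-apolune v_a = √[μ(2/r₂ − 1/a_t)] = 962.9 m/s.
Δv₂ = v_c2 − v_a = 192.0 m/s.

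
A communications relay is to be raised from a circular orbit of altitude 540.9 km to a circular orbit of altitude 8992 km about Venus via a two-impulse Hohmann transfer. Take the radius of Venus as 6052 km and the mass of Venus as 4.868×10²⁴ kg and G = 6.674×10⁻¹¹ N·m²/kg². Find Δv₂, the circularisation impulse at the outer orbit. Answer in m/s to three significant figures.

Δv ≈ 1020 m/s

μ = GM = 6.674×10⁻¹¹ × 4.868×10²⁴ = 3.249×10¹⁴ m³/s².
r₁ = 6052 + 540.9 = 6592.9 km = 6.5929×10⁶ m.
r₂ = 6052 + 8992 = 15044 km = 1.5044×10⁷ m.
Transfer ellipse a_t = (r₁ + r₂)/2 = 1.082×10⁷ m.
At r₁: circular v_c1 = √(μ/r₁) = 7020 m/s; transfer-periapsis v_p = √[μ(2/r₁ − 1/a_t)] = 8278 m/s.
At r₂: circular v_c2 = √(μ/r₂) = 4647 m/s; transfer-apoapsis v_a = √[μ(2/r₂ − 1/a_t)] = 3628 m/s.
Δv₂ = v_c2 − v_a = 1019 m/s.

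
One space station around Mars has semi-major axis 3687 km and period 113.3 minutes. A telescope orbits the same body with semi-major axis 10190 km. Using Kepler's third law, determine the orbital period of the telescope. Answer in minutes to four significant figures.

Kepler's third law: T² ∝ a³, so T₂ = T₁ (a₂/a₁)^(3/2).
a₂/a₁ = 2.764, (a₂/a₁)^(3/2) = 4.595.
T₂ = 113.3 × 4.595 = 520.6 minutes.

T₂ ≈ 520.6 minutes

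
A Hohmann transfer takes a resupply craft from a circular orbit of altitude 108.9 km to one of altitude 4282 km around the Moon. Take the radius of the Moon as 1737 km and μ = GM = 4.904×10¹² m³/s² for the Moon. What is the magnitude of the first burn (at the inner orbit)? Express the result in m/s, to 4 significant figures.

Δv ≈ 386.6 m/s

r₁ = 1737 + 108.9 = 1845.9 km = 1.8459×10⁶ m.
r₂ = 1737 + 4282 = 6019.0 km = 6.0190×10⁶ m.
Transfer ellipse a_t = (r₁ + r₂)/2 = 3.932×10⁶ m.
At r₁: circular v_c1 = √(μ/r₁) = 1630 m/s; transfer-perilune v_p = √[μ(2/r₁ − 1/a_t)] = 2017 m/s.
Δv₁ = v_p − v_c1 = 386.6 m/s.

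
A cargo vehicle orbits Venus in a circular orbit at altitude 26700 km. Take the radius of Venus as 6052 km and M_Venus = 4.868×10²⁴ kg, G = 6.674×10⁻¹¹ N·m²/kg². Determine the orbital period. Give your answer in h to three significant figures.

T ≈ 18.1 h

μ = GM = 6.674×10⁻¹¹ × 4.868×10²⁴ = 3.249×10¹⁴ m³/s².
r = 6052 + 26700 = 32752 km = 3.2752×10⁷ m.
Kepler's third law: T = 2π√(r³/μ) = 2π√((3.275×10⁷)³ / 3.249×10¹⁴).
r³/μ = 1.081×10⁸ s², so T = 2π × 1.040×10⁴ = 6.534×10⁴ s.
Converting: 6.534×10⁴ s ÷ 3600 = 18.15 h.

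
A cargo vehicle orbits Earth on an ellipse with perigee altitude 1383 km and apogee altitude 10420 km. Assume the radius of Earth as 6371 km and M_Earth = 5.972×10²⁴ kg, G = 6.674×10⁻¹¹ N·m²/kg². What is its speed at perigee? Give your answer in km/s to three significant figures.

v ≈ 8.39 km/s

μ = GM = 6.674×10⁻¹¹ × 5.972×10²⁴ = 3.986×10¹⁴ m³/s².
r_p = 6371 + 1383 = 7754.0 km = 7.7540×10⁶ m.
r_a = 6371 + 10420 = 16791 km = 1.6791×10⁷ m.
Semi-major axis a = (r_p + r_a)/2 = 12272 km = 1.227×10⁷ m.
Vis-viva: v² = μ(2/r − 1/a) = 3.986×10¹⁴ × (2.579×10⁻⁷ − 8.148×10⁻⁸) = 7.033×10⁷ m²/s².
v = 8386 m/s = 8.386 km/s.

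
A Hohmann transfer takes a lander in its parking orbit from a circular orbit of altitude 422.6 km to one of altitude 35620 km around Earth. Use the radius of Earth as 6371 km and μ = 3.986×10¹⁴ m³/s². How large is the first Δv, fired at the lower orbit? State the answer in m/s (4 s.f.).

Δv ≈ 2390 m/s

r₁ = 6371 + 422.6 = 6793.6 km = 6.7936×10⁶ m.
r₂ = 6371 + 35620 = 41991 km = 4.1991×10⁷ m.
Transfer ellipse a_t = (r₁ + r₂)/2 = 2.439×10⁷ m.
At r₁: circular v_c1 = √(μ/r₁) = 7660 m/s; transfer-perigee v_p = √[μ(2/r₁ − 1/a_t)] = 10050 m/s.
Δv₁ = v_p − v_c1 = 2390 m/s.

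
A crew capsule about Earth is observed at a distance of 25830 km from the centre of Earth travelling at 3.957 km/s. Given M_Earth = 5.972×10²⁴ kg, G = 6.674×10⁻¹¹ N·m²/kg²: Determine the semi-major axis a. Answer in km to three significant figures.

a ≈ 26200 km

μ = GM = 6.674×10⁻¹¹ × 5.972×10²⁴ = 3.986×10¹⁴ m³/s².
r = 2.583×10⁷ m.
Vis-viva rearranged: 1/a = 2/r − v²/μ = 7.743×10⁻⁸ − 3.928×10⁻⁸ = 3.814×10⁻⁸ m⁻¹.
a = 2.622×10⁷ m = 26216 km.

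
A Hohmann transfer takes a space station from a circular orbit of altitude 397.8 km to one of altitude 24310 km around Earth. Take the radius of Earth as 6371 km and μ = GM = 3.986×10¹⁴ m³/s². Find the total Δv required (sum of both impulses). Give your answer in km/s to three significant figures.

r₁ = 6371 + 397.8 = 6768.8 km = 6.7688×10⁶ m.
r₂ = 6371 + 24310 = 30681 km = 3.0681×10⁷ m.
Transfer ellipse a_t = (r₁ + r₂)/2 = 1.872×10⁷ m.
At r₁: circular v_c1 = √(μ/r₁) = 7674 m/s; transfer-perigee v_p = √[μ(2/r₁ − 1/a_t)] = 9823 m/s.
Δv₁ = v_p − v_c1 = 2149 m/s.
At r₂: circular v_c2 = √(μ/r₂) = 3604 m/s; transfer-apogee v_a = √[μ(2/r₂ − 1/a_t)] = 2167 m/s.
Δv₂ = v_c2 − v_a = 1437 m/s.
Total Δv = Δv₁ + Δv₂ = 3586 m/s = 3.586 km/s.

Δv_total ≈ 3.59 km/s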